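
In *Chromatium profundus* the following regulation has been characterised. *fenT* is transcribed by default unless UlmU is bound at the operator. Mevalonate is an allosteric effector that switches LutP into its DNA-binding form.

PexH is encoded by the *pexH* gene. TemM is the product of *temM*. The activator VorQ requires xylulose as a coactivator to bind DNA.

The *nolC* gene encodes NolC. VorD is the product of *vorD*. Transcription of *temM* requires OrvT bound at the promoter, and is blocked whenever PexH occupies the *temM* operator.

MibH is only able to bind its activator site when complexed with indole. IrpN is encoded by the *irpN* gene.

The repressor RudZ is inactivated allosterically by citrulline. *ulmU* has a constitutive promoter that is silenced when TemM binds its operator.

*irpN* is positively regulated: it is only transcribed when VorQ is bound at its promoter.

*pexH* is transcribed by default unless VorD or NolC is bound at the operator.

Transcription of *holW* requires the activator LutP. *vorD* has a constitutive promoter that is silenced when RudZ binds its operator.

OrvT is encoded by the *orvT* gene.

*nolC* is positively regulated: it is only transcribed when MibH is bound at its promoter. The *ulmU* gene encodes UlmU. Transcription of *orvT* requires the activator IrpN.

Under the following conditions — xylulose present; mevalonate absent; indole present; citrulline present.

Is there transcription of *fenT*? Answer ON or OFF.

Xylulose is present, so VorQ is active.
No repressor is bound and VorQ is active, so *irpN* is transcribed.
So IrpN is produced and active.
No repressor is bound and IrpN is active, so *orvT* is transcribed.
So OrvT is produced and active.
Citrulline is present, so RudZ is inactive.
With no repressor bound, *vorD* is transcribed.
So VorD is produced and active.
Indole is present, so MibH is active.
No repressor is bound and MibH is active, so *nolC* is transcribed.
So NolC is produced and active.
With repressor VorD bound, *pexH* is not transcribed.
So PexH is not produced.
No repressor is bound and OrvT is active, so *temM* is transcribed.
So TemM is produced and active.
With repressor TemM bound, *ulmU* is not transcribed.
So UlmU is not produced.
With no repressor bound, *fenT* is transcribed.

ON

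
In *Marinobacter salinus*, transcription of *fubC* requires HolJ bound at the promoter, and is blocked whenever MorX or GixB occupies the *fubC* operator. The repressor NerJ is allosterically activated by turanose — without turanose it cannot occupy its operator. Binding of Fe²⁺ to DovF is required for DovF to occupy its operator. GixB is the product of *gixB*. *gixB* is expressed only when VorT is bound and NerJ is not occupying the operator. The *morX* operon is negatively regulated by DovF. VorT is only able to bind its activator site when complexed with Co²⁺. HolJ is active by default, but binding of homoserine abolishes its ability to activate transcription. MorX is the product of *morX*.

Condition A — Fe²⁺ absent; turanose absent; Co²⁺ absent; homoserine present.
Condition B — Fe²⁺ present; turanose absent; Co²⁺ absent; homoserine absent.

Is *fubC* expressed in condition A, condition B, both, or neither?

B only

Condition A:
Fe²⁺ is absent, so DovF is inactive.
With no repressor bound, *morX* is transcribed.
So MorX is produced and active.
Turanose is absent, so NerJ is inactive.
Co²⁺ is absent, so VorT is inactive.
Required activator VorT is absent, so *gixB* is not transcribed.
So GixB is not produced.
Homoserine is present, so HolJ is inactive.
With repressor MorX bound, *fubC* is not transcribed.
→ *fubC* is OFF in A.
Condition B:
Fe²⁺ is present, so DovF is active.
With repressor DovF bound, *morX* is not transcribed.
So MorX is not produced.
Turanose is absent, so NerJ is inactive.
Co²⁺ is absent, so VorT is inactive.
Required activator VorT is absent, so *gixB* is not transcribed.
So GixB is not produced.
Homoserine is absent, so HolJ is active.
No repressor is bound and HolJ is active, so *fubC* is transcribed.
→ *fubC* is ON in B.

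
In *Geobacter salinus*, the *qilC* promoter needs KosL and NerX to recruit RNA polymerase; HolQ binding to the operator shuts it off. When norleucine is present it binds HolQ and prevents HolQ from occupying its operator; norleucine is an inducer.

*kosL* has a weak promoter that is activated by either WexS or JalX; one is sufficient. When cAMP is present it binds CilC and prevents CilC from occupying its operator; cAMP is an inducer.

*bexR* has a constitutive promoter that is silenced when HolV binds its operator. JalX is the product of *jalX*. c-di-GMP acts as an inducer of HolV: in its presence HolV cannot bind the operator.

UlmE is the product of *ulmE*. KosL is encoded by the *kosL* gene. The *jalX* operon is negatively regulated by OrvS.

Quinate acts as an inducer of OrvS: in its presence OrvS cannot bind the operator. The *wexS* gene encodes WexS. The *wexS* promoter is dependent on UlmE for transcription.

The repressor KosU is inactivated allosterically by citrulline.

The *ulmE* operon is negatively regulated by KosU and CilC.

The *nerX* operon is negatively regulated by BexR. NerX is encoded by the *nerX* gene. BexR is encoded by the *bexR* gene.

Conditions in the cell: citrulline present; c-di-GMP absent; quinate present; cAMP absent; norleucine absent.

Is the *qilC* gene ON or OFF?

OFF

Citrulline is present, so KosU is inactive.
cAMP is absent, so CilC is active.
With repressor CilC bound, *ulmE* is not transcribed.
So UlmE is not produced.
Required activator UlmE is absent, so *wexS* is not transcribed.
So WexS is not produced.
Quinate is present, so OrvS is inactive.
With no repressor bound, *jalX* is transcribed.
So JalX is produced and active.
Activator JalX is present, so *kosL* is transcribed.
So KosL is produced and active.
c-di-GMP is absent, so HolV is active.
With repressor HolV bound, *bexR* is not transcribed.
So BexR is not produced.
With no repressor bound, *nerX* is transcribed.
So NerX is produced and active.
Norleucine is absent, so HolQ is active.
With repressor HolQ bound, *qilC* is not transcribed.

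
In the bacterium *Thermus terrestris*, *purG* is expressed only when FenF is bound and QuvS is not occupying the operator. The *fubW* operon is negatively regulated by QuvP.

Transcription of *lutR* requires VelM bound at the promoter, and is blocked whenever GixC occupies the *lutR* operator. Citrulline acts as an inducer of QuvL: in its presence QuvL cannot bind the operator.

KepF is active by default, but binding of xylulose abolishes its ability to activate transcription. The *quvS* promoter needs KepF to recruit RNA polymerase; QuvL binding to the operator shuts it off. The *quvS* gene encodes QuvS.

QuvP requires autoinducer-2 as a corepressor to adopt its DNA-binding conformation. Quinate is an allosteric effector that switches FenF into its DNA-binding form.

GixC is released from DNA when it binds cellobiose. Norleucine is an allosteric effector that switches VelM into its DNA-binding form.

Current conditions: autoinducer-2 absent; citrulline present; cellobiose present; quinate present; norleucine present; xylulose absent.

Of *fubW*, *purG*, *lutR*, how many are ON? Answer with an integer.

2

Autoinducer-2 is absent, so QuvP is inactive.
With no repressor bound, *fubW* is transcribed.
→ *fubW* is ON.
Citrulline is present, so QuvL is inactive.
Xylulose is absent, so KepF is active.
No repressor is bound and KepF is active, so *quvS* is transcribed.
So QuvS is produced and active.
Quinate is present, so FenF is active.
With repressor QuvS bound, *purG* is not transcribed.
→ *purG* is OFF.
Norleucine is present, so VelM is active.
Cellobiose is present, so GixC is inactive.
No repressor is bound and VelM is active, so *lutR* is transcribed.
→ *lutR* is ON.
2 of the 3 genes are transcribed.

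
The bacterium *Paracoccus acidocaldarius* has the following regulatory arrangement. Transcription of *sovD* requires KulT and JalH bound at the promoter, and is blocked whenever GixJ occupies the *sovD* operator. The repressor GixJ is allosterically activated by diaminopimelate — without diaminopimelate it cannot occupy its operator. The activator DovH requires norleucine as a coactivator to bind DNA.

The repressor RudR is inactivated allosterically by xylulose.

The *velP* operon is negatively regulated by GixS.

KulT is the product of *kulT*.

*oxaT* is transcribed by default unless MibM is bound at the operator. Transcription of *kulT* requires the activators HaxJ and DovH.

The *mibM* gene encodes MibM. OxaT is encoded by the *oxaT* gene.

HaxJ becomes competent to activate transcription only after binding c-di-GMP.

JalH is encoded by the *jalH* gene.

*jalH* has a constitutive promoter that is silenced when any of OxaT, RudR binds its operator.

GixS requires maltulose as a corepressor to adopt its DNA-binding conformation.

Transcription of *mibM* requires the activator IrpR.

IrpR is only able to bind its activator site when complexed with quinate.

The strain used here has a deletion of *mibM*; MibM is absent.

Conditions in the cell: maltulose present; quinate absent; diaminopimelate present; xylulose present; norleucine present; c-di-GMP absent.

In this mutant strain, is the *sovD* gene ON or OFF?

Diaminopimelate is present, so GixJ is active.
c-di-GMP is absent, so HaxJ is inactive.
Norleucine is present, so DovH is active.
Required activator HaxJ is absent, so *kulT* is not transcribed.
So KulT is not produced.
MibM is non-functional in this strain, so it has no effect.
With no repressor bound, *oxaT* is transcribed.
So OxaT is produced and active.
Xylulose is present, so RudR is inactive.
With repressor OxaT bound, *jalH* is not transcribed.
So JalH is not produced.
With repressor GixJ bound, *sovD* is not transcribed.

OFF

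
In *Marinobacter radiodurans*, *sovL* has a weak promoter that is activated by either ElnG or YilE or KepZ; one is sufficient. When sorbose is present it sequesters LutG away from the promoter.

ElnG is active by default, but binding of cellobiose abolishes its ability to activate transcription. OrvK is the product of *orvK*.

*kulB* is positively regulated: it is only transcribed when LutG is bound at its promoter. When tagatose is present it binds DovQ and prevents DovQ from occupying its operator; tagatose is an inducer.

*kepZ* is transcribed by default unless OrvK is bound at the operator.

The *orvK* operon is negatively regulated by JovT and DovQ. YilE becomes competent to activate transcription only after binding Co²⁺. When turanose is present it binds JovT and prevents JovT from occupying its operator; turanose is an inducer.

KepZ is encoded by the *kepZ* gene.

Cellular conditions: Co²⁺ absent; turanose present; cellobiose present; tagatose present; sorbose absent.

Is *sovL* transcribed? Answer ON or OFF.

Cellobiose is present, so ElnG is inactive.
Co²⁺ is absent, so YilE is inactive.
Turanose is present, so JovT is inactive.
Tagatose is present, so DovQ is inactive.
With no repressor bound, *orvK* is transcribed.
So OrvK is produced and active.
With repressor OrvK bound, *kepZ* is not transcribed.
So KepZ is not produced.
No activator is available at the *sovL* promoter, so *sovL* is not transcribed.

OFF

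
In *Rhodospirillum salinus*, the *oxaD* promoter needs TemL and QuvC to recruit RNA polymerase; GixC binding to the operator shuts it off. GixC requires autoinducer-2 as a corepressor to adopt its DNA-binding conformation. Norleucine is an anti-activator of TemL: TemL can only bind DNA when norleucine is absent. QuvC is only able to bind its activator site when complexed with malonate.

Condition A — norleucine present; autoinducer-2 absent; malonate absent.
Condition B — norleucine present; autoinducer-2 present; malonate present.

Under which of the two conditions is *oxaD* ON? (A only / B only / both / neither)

neither

Condition A:
Norleucine is present, so TemL is inactive.
Autoinducer-2 is absent, so GixC is inactive.
Malonate is absent, so QuvC is inactive.
Required activator TemL is absent, so *oxaD* is not transcribed.
→ *oxaD* is OFF in A.
Condition B:
Norleucine is present, so TemL is inactive.
Autoinducer-2 is present, so GixC is active.
Malonate is present, so QuvC is active.
With repressor GixC bound, *oxaD* is not transcribed.
→ *oxaD* is OFF in B.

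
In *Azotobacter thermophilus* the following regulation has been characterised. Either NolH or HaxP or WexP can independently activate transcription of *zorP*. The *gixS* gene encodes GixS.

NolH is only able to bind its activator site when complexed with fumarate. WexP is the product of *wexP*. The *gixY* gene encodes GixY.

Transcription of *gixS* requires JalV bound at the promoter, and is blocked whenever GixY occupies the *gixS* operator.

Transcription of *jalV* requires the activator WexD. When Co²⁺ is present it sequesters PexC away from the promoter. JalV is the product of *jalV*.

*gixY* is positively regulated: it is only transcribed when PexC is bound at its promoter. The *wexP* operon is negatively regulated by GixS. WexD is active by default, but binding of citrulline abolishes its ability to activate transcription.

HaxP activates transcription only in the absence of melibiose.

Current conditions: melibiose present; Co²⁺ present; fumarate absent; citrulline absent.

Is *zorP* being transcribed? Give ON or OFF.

OFF

Fumarate is absent, so NolH is inactive.
Melibiose is present, so HaxP is inactive.
Citrulline is absent, so WexD is active.
No repressor is bound and WexD is active, so *jalV* is transcribed.
So JalV is produced and active.
Co²⁺ is present, so PexC is inactive.
Required activator PexC is absent, so *gixY* is not transcribed.
So GixY is not produced.
No repressor is bound and JalV is active, so *gixS* is transcribed.
So GixS is produced and active.
With repressor GixS bound, *wexP* is not transcribed.
So WexP is not produced.
No activator is available at the *zorP* promoter, so *zorP* is not transcribed.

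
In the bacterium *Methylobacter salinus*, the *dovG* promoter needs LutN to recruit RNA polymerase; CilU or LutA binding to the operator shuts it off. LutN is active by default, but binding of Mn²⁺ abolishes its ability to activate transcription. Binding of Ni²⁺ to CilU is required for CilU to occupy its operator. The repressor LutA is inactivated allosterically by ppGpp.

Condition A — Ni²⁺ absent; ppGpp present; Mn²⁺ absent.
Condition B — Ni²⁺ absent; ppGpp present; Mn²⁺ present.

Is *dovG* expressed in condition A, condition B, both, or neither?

A only

Condition A:
Ni²⁺ is absent, so CilU is inactive.
ppGpp is present, so LutA is inactive.
Mn²⁺ is absent, so LutN is active.
No repressor is bound and LutN is active, so *dovG* is transcribed.
→ *dovG* is ON in A.
Condition B:
Ni²⁺ is absent, so CilU is inactive.
ppGpp is present, so LutA is inactive.
Mn²⁺ is present, so LutN is inactive.
Required activator LutN is absent, so *dovG* is not transcribed.
→ *dovG* is OFF in B.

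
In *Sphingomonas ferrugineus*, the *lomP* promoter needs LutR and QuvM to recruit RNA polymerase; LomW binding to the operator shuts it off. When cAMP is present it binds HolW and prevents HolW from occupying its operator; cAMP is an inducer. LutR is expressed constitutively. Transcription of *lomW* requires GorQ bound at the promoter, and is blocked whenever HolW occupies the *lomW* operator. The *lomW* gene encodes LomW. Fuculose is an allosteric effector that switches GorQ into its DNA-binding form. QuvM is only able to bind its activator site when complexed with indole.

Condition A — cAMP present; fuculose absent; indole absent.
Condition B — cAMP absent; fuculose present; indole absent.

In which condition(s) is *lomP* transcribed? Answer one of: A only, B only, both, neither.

Condition A:
LutR is produced constitutively and is active.
cAMP is present, so HolW is inactive.
Fuculose is absent, so GorQ is inactive.
Required activator GorQ is absent, so *lomW* is not transcribed.
So LomW is not produced.
Indole is absent, so QuvM is inactive.
Required activator QuvM is absent, so *lomP* is not transcribed.
→ *lomP* is OFF in A.
Condition B:
LutR is produced constitutively and is active.
cAMP is absent, so HolW is active.
Fuculose is present, so GorQ is active.
With repressor HolW bound, *lomW* is not transcribed.
So LomW is not produced.
Indole is absent, so QuvM is inactive.
Required activator QuvM is absent, so *lomP* is not transcribed.
→ *lomP* is OFF in B.

neither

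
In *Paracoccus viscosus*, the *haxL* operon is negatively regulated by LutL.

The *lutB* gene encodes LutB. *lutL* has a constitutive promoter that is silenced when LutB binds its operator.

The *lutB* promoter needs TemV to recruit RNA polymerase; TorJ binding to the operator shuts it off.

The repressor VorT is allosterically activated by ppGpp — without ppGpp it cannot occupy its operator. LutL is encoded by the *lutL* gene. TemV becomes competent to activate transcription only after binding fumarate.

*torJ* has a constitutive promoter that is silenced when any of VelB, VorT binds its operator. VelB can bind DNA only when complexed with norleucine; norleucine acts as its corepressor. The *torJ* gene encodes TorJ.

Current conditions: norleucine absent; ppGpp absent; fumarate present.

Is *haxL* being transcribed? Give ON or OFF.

OFF

Norleucine is absent, so VelB is inactive.
ppGpp is absent, so VorT is inactive.
With no repressor bound, *torJ* is transcribed.
So TorJ is produced and active.
Fumarate is present, so TemV is active.
With repressor TorJ bound, *lutB* is not transcribed.
So LutB is not produced.
With no repressor bound, *lutL* is transcribed.
So LutL is produced and active.
With repressor LutL bound, *haxL* is not transcribed.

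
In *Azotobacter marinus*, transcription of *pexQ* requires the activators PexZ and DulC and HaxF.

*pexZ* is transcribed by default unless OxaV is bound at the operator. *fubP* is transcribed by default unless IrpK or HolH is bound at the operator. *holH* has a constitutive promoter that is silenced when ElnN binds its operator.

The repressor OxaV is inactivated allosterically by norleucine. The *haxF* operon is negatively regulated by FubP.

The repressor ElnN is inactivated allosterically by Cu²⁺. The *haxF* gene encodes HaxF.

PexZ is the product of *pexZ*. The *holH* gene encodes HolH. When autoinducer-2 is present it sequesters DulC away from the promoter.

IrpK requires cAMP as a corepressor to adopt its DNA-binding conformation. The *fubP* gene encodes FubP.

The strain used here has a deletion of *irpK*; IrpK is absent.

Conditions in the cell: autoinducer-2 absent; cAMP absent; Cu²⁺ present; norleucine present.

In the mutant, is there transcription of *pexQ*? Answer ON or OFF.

ON

Norleucine is present, so OxaV is inactive.
With no repressor bound, *pexZ* is transcribed.
So PexZ is produced and active.
Autoinducer-2 is absent, so DulC is active.
IrpK is non-functional in this strain, so it has no effect.
Cu²⁺ is present, so ElnN is inactive.
With no repressor bound, *holH* is transcribed.
So HolH is produced and active.
With repressor HolH bound, *fubP* is not transcribed.
So FubP is not produced.
With no repressor bound, *haxF* is transcribed.
So HaxF is produced and active.
No repressor is bound and PexZ and DulC and HaxF are active, so *pexQ* is transcribed.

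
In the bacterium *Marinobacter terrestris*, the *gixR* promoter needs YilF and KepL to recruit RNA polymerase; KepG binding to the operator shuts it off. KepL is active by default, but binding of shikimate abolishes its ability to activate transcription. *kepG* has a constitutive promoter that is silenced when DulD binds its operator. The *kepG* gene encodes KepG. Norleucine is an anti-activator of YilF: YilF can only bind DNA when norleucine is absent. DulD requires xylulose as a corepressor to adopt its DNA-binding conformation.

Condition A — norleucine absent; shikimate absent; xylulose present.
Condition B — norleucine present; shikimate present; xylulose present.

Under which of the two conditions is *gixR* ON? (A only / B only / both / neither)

Condition A:
Norleucine is absent, so YilF is active.
Shikimate is absent, so KepL is active.
Xylulose is present, so DulD is active.
With repressor DulD bound, *kepG* is not transcribed.
So KepG is not produced.
No repressor is bound and YilF and KepL are active, so *gixR* is transcribed.
→ *gixR* is ON in A.
Condition B:
Norleucine is present, so YilF is inactive.
Shikimate is present, so KepL is inactive.
Xylulose is present, so DulD is active.
With repressor DulD bound, *kepG* is not transcribed.
So KepG is not produced.
Required activator YilF is absent, so *gixR* is not transcribed.
→ *gixR* is OFF in B.

A only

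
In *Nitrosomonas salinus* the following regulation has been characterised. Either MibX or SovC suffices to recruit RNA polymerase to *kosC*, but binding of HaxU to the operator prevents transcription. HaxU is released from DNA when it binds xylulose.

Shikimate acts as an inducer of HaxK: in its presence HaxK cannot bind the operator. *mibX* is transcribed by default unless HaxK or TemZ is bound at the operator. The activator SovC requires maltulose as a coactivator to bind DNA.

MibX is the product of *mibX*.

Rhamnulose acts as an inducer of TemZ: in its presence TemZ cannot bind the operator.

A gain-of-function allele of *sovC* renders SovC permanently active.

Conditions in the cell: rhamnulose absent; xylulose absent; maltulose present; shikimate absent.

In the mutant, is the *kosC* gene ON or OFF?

OFF

Shikimate is absent, so HaxK is active.
Rhamnulose is absent, so TemZ is active.
With repressor HaxK bound, *mibX* is not transcribed.
So MibX is not produced.
Xylulose is absent, so HaxU is active.
SovC is constitutively active in this strain.
With repressor HaxU bound, *kosC* is not transcribed.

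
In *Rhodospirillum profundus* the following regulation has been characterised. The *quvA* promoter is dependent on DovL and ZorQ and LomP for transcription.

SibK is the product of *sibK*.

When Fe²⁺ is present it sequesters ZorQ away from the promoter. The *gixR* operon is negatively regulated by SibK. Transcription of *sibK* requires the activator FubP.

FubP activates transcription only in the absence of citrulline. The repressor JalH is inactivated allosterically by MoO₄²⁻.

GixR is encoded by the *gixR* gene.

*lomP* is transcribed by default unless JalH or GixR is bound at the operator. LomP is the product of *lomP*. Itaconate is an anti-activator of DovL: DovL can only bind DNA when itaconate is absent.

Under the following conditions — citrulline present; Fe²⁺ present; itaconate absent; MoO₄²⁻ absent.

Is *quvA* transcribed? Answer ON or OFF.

Itaconate is absent, so DovL is active.
Fe²⁺ is present, so ZorQ is inactive.
MoO₄²⁻ is absent, so JalH is active.
Citrulline is present, so FubP is inactive.
Required activator FubP is absent, so *sibK* is not transcribed.
So SibK is not produced.
With no repressor bound, *gixR* is transcribed.
So GixR is produced and active.
With repressor JalH bound, *lomP* is not transcribed.
So LomP is not produced.
Required activator ZorQ is absent, so *quvA* is not transcribed.

OFF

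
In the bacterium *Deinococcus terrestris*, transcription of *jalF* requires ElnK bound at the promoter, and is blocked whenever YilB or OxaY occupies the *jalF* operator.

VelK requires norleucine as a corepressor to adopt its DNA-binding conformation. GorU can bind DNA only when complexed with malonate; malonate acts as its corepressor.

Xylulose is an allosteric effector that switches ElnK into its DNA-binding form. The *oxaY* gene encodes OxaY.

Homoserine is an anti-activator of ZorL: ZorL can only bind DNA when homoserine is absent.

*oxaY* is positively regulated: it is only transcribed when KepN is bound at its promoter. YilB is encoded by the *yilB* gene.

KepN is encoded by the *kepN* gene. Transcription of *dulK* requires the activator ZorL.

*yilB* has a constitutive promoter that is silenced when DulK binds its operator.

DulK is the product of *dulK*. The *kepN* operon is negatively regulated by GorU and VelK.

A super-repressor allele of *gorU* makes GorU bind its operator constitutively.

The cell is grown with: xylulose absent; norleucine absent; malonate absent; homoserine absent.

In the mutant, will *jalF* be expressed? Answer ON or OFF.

Homoserine is absent, so ZorL is active.
No repressor is bound and ZorL is active, so *dulK* is transcribed.
So DulK is produced and active.
With repressor DulK bound, *yilB* is not transcribed.
So YilB is not produced.
Xylulose is absent, so ElnK is inactive.
GorU is constitutively active in this strain.
Norleucine is absent, so VelK is inactive.
With repressor GorU bound, *kepN* is not transcribed.
So KepN is not produced.
Required activator KepN is absent, so *oxaY* is not transcribed.
So OxaY is not produced.
Required activator ElnK is absent, so *jalF* is not transcribed.

OFF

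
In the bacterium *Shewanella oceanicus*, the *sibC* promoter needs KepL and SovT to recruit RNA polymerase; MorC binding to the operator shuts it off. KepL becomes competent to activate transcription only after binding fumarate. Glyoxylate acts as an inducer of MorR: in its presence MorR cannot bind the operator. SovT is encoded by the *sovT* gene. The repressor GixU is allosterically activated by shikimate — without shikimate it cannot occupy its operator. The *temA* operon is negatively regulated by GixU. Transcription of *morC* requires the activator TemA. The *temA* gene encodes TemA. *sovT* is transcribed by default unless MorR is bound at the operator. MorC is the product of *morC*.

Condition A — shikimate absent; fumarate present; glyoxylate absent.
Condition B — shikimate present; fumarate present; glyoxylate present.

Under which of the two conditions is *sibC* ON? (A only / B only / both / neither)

B only

Condition A:
Shikimate is absent, so GixU is inactive.
With no repressor bound, *temA* is transcribed.
So TemA is produced and active.
No repressor is bound and TemA is active, so *morC* is transcribed.
So MorC is produced and active.
Fumarate is present, so KepL is active.
Glyoxylate is absent, so MorR is active.
With repressor MorR bound, *sovT* is not transcribed.
So SovT is not produced.
With repressor MorC bound, *sibC* is not transcribed.
→ *sibC* is OFF in A.
Condition B:
Shikimate is present, so GixU is active.
With repressor GixU bound, *temA* is not transcribed.
So TemA is not produced.
Required activator TemA is absent, so *morC* is not transcribed.
So MorC is not produced.
Fumarate is present, so KepL is active.
Glyoxylate is present, so MorR is inactive.
With no repressor bound, *sovT* is transcribed.
So SovT is produced and active.
No repressor is bound and KepL and SovT are active, so *sibC* is transcribed.
→ *sibC* is ON in B.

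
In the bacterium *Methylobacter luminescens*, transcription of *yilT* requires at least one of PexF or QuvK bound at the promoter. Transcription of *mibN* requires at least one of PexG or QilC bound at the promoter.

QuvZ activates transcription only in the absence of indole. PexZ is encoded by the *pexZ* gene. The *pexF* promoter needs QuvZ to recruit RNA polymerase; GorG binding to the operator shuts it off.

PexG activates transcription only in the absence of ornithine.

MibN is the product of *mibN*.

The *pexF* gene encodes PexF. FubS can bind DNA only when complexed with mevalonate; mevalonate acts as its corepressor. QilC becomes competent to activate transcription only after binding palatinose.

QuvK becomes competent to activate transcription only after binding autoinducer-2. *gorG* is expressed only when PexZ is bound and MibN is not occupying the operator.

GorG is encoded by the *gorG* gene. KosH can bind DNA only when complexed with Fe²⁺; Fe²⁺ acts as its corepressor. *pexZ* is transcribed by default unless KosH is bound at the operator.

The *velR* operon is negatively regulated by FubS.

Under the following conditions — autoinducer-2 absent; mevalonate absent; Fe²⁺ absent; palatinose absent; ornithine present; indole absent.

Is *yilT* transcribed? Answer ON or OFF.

OFF

Fe²⁺ is absent, so KosH is inactive.
With no repressor bound, *pexZ* is transcribed.
So PexZ is produced and active.
Ornithine is present, so PexG is inactive.
Palatinose is absent, so QilC is inactive.
No activator is available at the *mibN* promoter, so *mibN* is not transcribed.
So MibN is not produced.
No repressor is bound and PexZ is active, so *gorG* is transcribed.
So GorG is produced and active.
Indole is absent, so QuvZ is active.
With repressor GorG bound, *pexF* is not transcribed.
So PexF is not produced.
Autoinducer-2 is absent, so QuvK is inactive.
No activator is available at the *yilT* promoter, so *yilT* is not transcribed.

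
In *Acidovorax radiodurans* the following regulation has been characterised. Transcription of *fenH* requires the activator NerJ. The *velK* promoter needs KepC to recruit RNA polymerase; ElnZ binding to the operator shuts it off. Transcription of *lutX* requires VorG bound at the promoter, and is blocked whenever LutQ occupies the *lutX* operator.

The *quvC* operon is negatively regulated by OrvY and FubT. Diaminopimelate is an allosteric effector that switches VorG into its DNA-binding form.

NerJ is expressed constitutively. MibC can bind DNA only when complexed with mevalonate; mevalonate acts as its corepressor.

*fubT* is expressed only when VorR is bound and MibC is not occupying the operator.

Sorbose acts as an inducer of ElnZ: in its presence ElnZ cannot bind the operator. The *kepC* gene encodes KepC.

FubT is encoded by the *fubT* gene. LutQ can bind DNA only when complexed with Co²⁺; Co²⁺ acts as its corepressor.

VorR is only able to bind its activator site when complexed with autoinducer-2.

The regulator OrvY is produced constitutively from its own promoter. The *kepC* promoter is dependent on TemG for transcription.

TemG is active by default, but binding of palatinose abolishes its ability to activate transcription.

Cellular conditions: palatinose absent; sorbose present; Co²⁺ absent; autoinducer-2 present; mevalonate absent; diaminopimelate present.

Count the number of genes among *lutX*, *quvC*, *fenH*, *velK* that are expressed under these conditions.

3

Diaminopimelate is present, so VorG is active.
Co²⁺ is absent, so LutQ is inactive.
No repressor is bound and VorG is active, so *lutX* is transcribed.
→ *lutX* is ON.
OrvY is produced constitutively and is active.
Autoinducer-2 is present, so VorR is active.
Mevalonate is absent, so MibC is inactive.
No repressor is bound and VorR is active, so *fubT* is transcribed.
So FubT is produced and active.
With repressor OrvY bound, *quvC* is not transcribed.
→ *quvC* is OFF.
NerJ is produced constitutively and is active.
No repressor is bound and NerJ is active, so *fenH* is transcribed.
→ *fenH* is ON.
Sorbose is present, so ElnZ is inactive.
Palatinose is absent, so TemG is active.
No repressor is bound and TemG is active, so *kepC* is transcribed.
So KepC is produced and active.
No repressor is bound and KepC is active, so *velK* is transcribed.
→ *velK* is ON.
3 of the 4 genes are transcribed.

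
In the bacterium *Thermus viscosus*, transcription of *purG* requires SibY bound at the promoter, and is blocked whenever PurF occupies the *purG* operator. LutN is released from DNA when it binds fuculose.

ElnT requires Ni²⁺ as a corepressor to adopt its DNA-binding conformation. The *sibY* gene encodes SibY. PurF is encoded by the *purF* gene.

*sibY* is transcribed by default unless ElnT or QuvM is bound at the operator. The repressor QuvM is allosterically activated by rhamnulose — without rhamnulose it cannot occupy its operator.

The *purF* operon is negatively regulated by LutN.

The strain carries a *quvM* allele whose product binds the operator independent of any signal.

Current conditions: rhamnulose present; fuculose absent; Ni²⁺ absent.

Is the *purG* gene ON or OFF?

OFF

Ni²⁺ is absent, so ElnT is inactive.
QuvM is constitutively active in this strain.
With repressor QuvM bound, *sibY* is not transcribed.
So SibY is not produced.
Fuculose is absent, so LutN is active.
With repressor LutN bound, *purF* is not transcribed.
So PurF is not produced.
Required activator SibY is absent, so *purG* is not transcribed.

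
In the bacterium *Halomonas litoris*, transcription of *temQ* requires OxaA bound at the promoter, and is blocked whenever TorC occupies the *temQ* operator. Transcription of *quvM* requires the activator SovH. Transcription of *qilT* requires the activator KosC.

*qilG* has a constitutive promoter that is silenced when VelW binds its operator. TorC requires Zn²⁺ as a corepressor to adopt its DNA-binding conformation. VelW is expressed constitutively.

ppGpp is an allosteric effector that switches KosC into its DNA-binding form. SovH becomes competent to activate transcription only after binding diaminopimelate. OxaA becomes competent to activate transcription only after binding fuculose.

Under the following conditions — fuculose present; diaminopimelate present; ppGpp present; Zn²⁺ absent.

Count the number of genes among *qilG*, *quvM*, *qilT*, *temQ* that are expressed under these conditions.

VelW is produced constitutively and is active.
With repressor VelW bound, *qilG* is not transcribed.
→ *qilG* is OFF.
Diaminopimelate is present, so SovH is active.
No repressor is bound and SovH is active, so *quvM* is transcribed.
→ *quvM* is ON.
ppGpp is present, so KosC is active.
No repressor is bound and KosC is active, so *qilT* is transcribed.
→ *qilT* is ON.
Zn²⁺ is absent, so TorC is inactive.
Fuculose is present, so OxaA is active.
No repressor is bound and OxaA is active, so *temQ* is transcribed.
→ *temQ* is ON.
3 of the 4 genes are transcribed.

3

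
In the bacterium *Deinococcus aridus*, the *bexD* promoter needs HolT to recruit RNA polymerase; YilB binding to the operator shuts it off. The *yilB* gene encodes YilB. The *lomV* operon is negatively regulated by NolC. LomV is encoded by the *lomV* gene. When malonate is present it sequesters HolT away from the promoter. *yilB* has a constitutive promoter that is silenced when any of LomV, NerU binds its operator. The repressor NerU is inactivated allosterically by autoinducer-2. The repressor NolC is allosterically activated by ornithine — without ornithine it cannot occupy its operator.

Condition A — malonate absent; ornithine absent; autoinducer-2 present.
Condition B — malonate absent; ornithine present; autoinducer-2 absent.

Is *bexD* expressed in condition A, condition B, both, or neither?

both

Condition A:
Malonate is absent, so HolT is active.
Ornithine is absent, so NolC is inactive.
With no repressor bound, *lomV* is transcribed.
So LomV is produced and active.
Autoinducer-2 is present, so NerU is inactive.
With repressor LomV bound, *yilB* is not transcribed.
So YilB is not produced.
No repressor is bound and HolT is active, so *bexD* is transcribed.
→ *bexD* is ON in A.
Condition B:
Malonate is absent, so HolT is active.
Ornithine is present, so NolC is active.
With repressor NolC bound, *lomV* is not transcribed.
So LomV is not produced.
Autoinducer-2 is absent, so NerU is active.
With repressor NerU bound, *yilB* is not transcribed.
So YilB is not produced.
No repressor is bound and HolT is active, so *bexD* is transcribed.
→ *bexD* is ON in B.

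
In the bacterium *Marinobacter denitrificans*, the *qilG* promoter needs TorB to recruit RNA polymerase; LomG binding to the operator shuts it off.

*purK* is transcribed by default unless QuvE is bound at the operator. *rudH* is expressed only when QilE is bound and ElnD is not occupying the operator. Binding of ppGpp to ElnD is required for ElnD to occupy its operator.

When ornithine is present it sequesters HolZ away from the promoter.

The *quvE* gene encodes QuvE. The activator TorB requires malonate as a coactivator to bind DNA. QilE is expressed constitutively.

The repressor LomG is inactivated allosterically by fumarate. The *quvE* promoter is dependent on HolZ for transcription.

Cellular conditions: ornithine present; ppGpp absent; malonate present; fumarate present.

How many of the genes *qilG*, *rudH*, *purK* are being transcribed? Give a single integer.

Malonate is present, so TorB is active.
Fumarate is present, so LomG is inactive.
No repressor is bound and TorB is active, so *qilG* is transcribed.
→ *qilG* is ON.
ppGpp is absent, so ElnD is inactive.
QilE is produced constitutively and is active.
No repressor is bound and QilE is active, so *rudH* is transcribed.
→ *rudH* is ON.
Ornithine is present, so HolZ is inactive.
Required activator HolZ is absent, so *quvE* is not transcribed.
So QuvE is not produced.
With no repressor bound, *purK* is transcribed.
→ *purK* is ON.
3 of the 3 genes are transcribed.

3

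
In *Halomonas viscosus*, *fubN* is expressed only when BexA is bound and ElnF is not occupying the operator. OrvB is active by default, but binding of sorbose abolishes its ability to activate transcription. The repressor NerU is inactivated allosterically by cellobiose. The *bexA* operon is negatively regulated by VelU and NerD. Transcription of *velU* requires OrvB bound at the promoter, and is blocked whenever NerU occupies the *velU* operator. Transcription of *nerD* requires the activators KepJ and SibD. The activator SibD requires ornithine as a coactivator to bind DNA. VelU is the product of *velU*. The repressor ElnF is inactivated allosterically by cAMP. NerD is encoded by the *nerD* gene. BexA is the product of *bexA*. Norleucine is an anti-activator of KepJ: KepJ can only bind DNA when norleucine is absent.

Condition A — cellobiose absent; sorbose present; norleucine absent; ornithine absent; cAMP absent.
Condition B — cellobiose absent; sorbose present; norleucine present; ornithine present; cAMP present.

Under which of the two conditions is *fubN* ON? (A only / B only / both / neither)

B only

Condition A:
Cellobiose is absent, so NerU is active.
Sorbose is present, so OrvB is inactive.
With repressor NerU bound, *velU* is not transcribed.
So VelU is not produced.
Norleucine is absent, so KepJ is active.
Ornithine is absent, so SibD is inactive.
Required activator SibD is absent, so *nerD* is not transcribed.
So NerD is not produced.
With no repressor bound, *bexA* is transcribed.
So BexA is produced and active.
cAMP is absent, so ElnF is active.
With repressor ElnF bound, *fubN* is not transcribed.
→ *fubN* is OFF in A.
Condition B:
Cellobiose is absent, so NerU is active.
Sorbose is present, so OrvB is inactive.
With repressor NerU bound, *velU* is not transcribed.
So VelU is not produced.
Norleucine is present, so KepJ is inactive.
Ornithine is present, so SibD is active.
Required activator KepJ is absent, so *nerD* is not transcribed.
So NerD is not produced.
With no repressor bound, *bexA* is transcribed.
So BexA is produced and active.
cAMP is present, so ElnF is inactive.
No repressor is bound and BexA is active, so *fubN* is transcribed.
→ *fubN* is ON in B.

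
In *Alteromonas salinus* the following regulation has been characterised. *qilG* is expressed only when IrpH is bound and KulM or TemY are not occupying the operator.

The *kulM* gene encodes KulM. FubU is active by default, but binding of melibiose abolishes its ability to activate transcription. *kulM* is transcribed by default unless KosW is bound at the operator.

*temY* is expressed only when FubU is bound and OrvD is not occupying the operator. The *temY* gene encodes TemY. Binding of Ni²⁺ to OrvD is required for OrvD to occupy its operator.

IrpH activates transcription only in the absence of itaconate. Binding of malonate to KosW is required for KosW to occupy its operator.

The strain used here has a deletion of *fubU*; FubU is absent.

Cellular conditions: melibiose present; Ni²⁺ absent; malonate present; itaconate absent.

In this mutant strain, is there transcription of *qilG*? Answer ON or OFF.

ON

Malonate is present, so KosW is active.
With repressor KosW bound, *kulM* is not transcribed.
So KulM is not produced.
Ni²⁺ is absent, so OrvD is inactive.
FubU is non-functional in this strain, so it has no effect.
Required activator FubU is absent, so *temY* is not transcribed.
So TemY is not produced.
Itaconate is absent, so IrpH is active.
No repressor is bound and IrpH is active, so *qilG* is transcribed.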